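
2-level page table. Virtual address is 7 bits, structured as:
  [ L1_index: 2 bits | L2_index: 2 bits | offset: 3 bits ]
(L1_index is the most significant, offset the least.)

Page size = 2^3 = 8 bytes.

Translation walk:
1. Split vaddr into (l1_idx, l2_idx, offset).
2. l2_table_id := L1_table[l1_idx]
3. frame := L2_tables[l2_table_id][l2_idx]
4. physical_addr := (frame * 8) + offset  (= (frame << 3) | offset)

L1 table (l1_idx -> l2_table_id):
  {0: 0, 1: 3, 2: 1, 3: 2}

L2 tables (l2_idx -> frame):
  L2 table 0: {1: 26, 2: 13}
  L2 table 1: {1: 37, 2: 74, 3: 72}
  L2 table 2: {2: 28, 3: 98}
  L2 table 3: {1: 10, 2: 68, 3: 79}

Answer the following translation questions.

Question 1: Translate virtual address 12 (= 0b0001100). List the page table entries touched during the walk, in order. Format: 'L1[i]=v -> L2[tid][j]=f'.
Answer: L1[0]=0 -> L2[0][1]=26

Derivation:
vaddr = 12 = 0b0001100
Split: l1_idx=0, l2_idx=1, offset=4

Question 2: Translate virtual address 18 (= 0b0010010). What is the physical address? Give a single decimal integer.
vaddr = 18 = 0b0010010
Split: l1_idx=0, l2_idx=2, offset=2
L1[0] = 0
L2[0][2] = 13
paddr = 13 * 8 + 2 = 106

Answer: 106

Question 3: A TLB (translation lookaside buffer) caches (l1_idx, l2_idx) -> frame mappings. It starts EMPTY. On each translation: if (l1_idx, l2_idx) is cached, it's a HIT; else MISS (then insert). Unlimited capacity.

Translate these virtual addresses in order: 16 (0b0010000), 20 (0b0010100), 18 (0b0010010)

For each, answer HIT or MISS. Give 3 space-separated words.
vaddr=16: (0,2) not in TLB -> MISS, insert
vaddr=20: (0,2) in TLB -> HIT
vaddr=18: (0,2) in TLB -> HIT

Answer: MISS HIT HIT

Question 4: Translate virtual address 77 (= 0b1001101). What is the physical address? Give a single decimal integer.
Answer: 301

Derivation:
vaddr = 77 = 0b1001101
Split: l1_idx=2, l2_idx=1, offset=5
L1[2] = 1
L2[1][1] = 37
paddr = 37 * 8 + 5 = 301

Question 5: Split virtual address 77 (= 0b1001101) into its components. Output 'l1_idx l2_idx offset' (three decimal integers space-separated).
Answer: 2 1 5

Derivation:
vaddr = 77 = 0b1001101
  top 2 bits -> l1_idx = 2
  next 2 bits -> l2_idx = 1
  bottom 3 bits -> offset = 5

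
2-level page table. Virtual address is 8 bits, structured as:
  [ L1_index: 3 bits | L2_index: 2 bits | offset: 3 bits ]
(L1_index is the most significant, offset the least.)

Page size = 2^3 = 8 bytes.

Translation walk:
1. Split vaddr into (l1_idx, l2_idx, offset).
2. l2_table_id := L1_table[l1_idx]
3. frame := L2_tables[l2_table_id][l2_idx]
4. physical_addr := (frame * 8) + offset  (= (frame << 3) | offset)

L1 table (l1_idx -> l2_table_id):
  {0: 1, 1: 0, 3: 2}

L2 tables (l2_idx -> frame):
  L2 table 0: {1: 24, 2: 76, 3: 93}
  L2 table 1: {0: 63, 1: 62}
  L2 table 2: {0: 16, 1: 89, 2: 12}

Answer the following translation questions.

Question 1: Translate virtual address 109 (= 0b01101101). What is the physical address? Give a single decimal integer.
vaddr = 109 = 0b01101101
Split: l1_idx=3, l2_idx=1, offset=5
L1[3] = 2
L2[2][1] = 89
paddr = 89 * 8 + 5 = 717

Answer: 717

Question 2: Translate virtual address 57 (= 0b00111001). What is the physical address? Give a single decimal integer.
vaddr = 57 = 0b00111001
Split: l1_idx=1, l2_idx=3, offset=1
L1[1] = 0
L2[0][3] = 93
paddr = 93 * 8 + 1 = 745

Answer: 745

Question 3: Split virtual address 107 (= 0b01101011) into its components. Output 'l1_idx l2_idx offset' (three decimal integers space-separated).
Answer: 3 1 3

Derivation:
vaddr = 107 = 0b01101011
  top 3 bits -> l1_idx = 3
  next 2 bits -> l2_idx = 1
  bottom 3 bits -> offset = 3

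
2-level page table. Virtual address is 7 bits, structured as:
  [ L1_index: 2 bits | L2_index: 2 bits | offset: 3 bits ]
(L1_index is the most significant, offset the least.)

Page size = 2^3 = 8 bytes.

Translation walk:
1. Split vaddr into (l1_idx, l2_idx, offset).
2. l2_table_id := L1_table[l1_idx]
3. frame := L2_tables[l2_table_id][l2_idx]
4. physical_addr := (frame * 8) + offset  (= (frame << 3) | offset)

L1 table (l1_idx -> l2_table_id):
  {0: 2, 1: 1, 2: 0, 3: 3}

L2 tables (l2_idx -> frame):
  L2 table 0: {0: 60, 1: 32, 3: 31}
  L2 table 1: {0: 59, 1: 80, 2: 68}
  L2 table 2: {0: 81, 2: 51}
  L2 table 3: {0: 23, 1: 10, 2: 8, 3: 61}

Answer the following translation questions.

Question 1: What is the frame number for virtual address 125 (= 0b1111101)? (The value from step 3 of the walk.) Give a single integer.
vaddr = 125: l1_idx=3, l2_idx=3
L1[3] = 3; L2[3][3] = 61

Answer: 61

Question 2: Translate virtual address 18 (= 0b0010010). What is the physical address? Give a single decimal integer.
vaddr = 18 = 0b0010010
Split: l1_idx=0, l2_idx=2, offset=2
L1[0] = 2
L2[2][2] = 51
paddr = 51 * 8 + 2 = 410

Answer: 410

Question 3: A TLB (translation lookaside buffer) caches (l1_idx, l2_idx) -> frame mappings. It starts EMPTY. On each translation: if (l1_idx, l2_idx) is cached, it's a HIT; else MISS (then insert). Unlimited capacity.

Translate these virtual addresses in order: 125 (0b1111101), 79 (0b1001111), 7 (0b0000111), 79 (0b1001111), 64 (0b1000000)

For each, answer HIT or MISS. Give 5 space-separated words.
vaddr=125: (3,3) not in TLB -> MISS, insert
vaddr=79: (2,1) not in TLB -> MISS, insert
vaddr=7: (0,0) not in TLB -> MISS, insert
vaddr=79: (2,1) in TLB -> HIT
vaddr=64: (2,0) not in TLB -> MISS, insert

Answer: MISS MISS MISS HIT MISS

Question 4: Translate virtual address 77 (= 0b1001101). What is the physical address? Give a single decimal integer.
Answer: 261

Derivation:
vaddr = 77 = 0b1001101
Split: l1_idx=2, l2_idx=1, offset=5
L1[2] = 0
L2[0][1] = 32
paddr = 32 * 8 + 5 = 261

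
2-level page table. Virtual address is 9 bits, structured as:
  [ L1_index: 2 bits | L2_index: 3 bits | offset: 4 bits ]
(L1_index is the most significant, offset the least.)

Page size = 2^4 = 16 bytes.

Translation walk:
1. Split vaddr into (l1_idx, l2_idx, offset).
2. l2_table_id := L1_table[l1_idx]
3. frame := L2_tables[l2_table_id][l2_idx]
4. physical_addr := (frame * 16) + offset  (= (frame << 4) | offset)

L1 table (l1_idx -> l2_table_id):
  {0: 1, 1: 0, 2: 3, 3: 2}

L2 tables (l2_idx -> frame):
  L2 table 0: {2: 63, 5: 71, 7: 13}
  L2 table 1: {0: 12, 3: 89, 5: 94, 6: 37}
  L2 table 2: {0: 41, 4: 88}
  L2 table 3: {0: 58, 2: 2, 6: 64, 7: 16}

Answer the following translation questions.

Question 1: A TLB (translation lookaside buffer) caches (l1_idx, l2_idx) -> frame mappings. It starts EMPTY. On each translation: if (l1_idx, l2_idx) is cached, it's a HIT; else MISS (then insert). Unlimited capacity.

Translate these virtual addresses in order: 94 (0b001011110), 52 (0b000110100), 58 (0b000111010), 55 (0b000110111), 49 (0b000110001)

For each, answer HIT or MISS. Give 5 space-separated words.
Answer: MISS MISS HIT HIT HIT

Derivation:
vaddr=94: (0,5) not in TLB -> MISS, insert
vaddr=52: (0,3) not in TLB -> MISS, insert
vaddr=58: (0,3) in TLB -> HIT
vaddr=55: (0,3) in TLB -> HIT
vaddr=49: (0,3) in TLB -> HIT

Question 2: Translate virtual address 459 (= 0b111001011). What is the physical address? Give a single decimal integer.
Answer: 1419

Derivation:
vaddr = 459 = 0b111001011
Split: l1_idx=3, l2_idx=4, offset=11
L1[3] = 2
L2[2][4] = 88
paddr = 88 * 16 + 11 = 1419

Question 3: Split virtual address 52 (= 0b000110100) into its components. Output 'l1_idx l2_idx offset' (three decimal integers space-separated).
Answer: 0 3 4

Derivation:
vaddr = 52 = 0b000110100
  top 2 bits -> l1_idx = 0
  next 3 bits -> l2_idx = 3
  bottom 4 bits -> offset = 4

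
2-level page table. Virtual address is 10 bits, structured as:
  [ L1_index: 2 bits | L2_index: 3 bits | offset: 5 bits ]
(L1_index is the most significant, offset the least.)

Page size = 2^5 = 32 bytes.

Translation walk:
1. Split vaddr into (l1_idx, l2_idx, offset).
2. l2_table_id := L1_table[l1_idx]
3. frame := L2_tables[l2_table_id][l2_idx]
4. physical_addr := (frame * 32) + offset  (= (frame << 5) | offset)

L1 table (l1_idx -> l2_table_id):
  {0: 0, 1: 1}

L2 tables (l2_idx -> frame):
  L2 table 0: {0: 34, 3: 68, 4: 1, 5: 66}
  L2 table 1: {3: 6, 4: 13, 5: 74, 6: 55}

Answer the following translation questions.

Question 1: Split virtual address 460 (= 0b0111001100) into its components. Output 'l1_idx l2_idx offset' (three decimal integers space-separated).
vaddr = 460 = 0b0111001100
  top 2 bits -> l1_idx = 1
  next 3 bits -> l2_idx = 6
  bottom 5 bits -> offset = 12

Answer: 1 6 12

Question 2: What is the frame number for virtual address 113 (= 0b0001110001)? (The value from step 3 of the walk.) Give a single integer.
Answer: 68

Derivation:
vaddr = 113: l1_idx=0, l2_idx=3
L1[0] = 0; L2[0][3] = 68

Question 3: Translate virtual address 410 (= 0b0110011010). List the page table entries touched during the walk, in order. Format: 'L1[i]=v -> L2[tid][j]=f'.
Answer: L1[1]=1 -> L2[1][4]=13

Derivation:
vaddr = 410 = 0b0110011010
Split: l1_idx=1, l2_idx=4, offset=26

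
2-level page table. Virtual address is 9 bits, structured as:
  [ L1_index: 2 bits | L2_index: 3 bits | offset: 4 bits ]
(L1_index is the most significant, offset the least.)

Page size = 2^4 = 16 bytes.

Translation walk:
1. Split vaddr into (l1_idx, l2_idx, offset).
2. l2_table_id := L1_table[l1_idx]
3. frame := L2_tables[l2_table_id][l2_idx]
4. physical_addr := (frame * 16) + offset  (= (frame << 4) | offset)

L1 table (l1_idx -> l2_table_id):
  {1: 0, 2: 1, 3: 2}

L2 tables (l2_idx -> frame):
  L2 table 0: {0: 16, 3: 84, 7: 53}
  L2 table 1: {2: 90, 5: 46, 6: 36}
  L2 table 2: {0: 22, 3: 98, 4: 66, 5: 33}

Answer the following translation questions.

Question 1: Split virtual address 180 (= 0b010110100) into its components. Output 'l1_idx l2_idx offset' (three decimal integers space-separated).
vaddr = 180 = 0b010110100
  top 2 bits -> l1_idx = 1
  next 3 bits -> l2_idx = 3
  bottom 4 bits -> offset = 4

Answer: 1 3 4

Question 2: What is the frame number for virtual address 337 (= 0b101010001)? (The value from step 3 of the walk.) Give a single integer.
vaddr = 337: l1_idx=2, l2_idx=5
L1[2] = 1; L2[1][5] = 46

Answer: 46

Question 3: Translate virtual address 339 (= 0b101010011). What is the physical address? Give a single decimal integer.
vaddr = 339 = 0b101010011
Split: l1_idx=2, l2_idx=5, offset=3
L1[2] = 1
L2[1][5] = 46
paddr = 46 * 16 + 3 = 739

Answer: 739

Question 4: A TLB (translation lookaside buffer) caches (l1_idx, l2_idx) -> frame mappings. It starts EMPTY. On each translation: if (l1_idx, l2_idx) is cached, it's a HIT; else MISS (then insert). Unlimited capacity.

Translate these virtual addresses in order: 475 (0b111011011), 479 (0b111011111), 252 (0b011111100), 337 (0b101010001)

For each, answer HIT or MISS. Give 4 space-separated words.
Answer: MISS HIT MISS MISS

Derivation:
vaddr=475: (3,5) not in TLB -> MISS, insert
vaddr=479: (3,5) in TLB -> HIT
vaddr=252: (1,7) not in TLB -> MISS, insert
vaddr=337: (2,5) not in TLB -> MISS, insert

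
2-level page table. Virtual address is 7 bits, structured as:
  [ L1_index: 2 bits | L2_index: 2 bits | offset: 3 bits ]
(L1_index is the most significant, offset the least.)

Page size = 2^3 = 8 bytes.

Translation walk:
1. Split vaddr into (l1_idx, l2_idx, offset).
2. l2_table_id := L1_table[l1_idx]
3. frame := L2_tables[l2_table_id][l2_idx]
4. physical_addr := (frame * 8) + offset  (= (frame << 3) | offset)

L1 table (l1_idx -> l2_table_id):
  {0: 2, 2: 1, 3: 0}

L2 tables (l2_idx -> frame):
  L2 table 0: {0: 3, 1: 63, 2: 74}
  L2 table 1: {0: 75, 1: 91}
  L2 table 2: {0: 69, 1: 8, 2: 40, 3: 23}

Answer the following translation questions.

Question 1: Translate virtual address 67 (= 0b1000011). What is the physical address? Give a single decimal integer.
Answer: 603

Derivation:
vaddr = 67 = 0b1000011
Split: l1_idx=2, l2_idx=0, offset=3
L1[2] = 1
L2[1][0] = 75
paddr = 75 * 8 + 3 = 603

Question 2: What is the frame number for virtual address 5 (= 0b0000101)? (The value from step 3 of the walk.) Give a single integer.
vaddr = 5: l1_idx=0, l2_idx=0
L1[0] = 2; L2[2][0] = 69

Answer: 69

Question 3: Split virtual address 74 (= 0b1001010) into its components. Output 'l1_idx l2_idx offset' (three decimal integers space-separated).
Answer: 2 1 2

Derivation:
vaddr = 74 = 0b1001010
  top 2 bits -> l1_idx = 2
  next 2 bits -> l2_idx = 1
  bottom 3 bits -> offset = 2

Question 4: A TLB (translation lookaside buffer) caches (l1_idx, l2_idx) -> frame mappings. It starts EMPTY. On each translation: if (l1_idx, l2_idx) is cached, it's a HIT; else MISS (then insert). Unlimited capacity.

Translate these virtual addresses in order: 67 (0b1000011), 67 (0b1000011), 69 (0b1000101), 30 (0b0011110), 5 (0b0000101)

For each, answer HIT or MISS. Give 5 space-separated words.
vaddr=67: (2,0) not in TLB -> MISS, insert
vaddr=67: (2,0) in TLB -> HIT
vaddr=69: (2,0) in TLB -> HIT
vaddr=30: (0,3) not in TLB -> MISS, insert
vaddr=5: (0,0) not in TLB -> MISS, insert

Answer: MISS HIT HIT MISS MISS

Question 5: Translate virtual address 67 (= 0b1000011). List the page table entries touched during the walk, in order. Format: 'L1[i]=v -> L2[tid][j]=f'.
vaddr = 67 = 0b1000011
Split: l1_idx=2, l2_idx=0, offset=3

Answer: L1[2]=1 -> L2[1][0]=75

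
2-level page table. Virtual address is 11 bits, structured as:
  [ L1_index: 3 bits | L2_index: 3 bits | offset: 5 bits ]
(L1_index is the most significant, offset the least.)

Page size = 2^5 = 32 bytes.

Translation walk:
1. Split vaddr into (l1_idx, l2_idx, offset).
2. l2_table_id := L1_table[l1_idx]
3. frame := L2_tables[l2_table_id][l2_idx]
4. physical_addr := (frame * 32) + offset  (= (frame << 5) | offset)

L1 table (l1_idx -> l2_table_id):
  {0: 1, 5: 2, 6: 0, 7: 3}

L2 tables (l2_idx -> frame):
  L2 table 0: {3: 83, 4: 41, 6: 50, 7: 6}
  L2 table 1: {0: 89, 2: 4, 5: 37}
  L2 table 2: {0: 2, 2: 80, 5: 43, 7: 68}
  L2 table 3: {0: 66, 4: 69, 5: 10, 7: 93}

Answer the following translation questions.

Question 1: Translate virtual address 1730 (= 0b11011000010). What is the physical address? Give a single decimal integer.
vaddr = 1730 = 0b11011000010
Split: l1_idx=6, l2_idx=6, offset=2
L1[6] = 0
L2[0][6] = 50
paddr = 50 * 32 + 2 = 1602

Answer: 1602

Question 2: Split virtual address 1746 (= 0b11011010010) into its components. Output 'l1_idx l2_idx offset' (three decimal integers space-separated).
vaddr = 1746 = 0b11011010010
  top 3 bits -> l1_idx = 6
  next 3 bits -> l2_idx = 6
  bottom 5 bits -> offset = 18

Answer: 6 6 18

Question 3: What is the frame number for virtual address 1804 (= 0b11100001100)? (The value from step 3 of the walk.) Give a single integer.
Answer: 66

Derivation:
vaddr = 1804: l1_idx=7, l2_idx=0
L1[7] = 3; L2[3][0] = 66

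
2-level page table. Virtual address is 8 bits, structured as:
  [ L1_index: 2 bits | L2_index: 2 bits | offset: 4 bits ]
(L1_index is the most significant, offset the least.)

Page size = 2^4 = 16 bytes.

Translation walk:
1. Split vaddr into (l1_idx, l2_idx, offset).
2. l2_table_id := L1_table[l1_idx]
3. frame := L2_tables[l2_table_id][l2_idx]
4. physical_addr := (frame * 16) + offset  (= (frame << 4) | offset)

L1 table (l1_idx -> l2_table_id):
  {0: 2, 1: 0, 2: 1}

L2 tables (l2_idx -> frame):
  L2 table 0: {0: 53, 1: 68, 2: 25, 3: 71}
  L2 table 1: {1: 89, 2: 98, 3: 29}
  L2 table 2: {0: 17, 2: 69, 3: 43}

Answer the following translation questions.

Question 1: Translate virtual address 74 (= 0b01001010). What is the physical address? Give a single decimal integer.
Answer: 858

Derivation:
vaddr = 74 = 0b01001010
Split: l1_idx=1, l2_idx=0, offset=10
L1[1] = 0
L2[0][0] = 53
paddr = 53 * 16 + 10 = 858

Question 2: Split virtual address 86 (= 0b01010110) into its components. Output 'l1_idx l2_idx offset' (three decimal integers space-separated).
vaddr = 86 = 0b01010110
  top 2 bits -> l1_idx = 1
  next 2 bits -> l2_idx = 1
  bottom 4 bits -> offset = 6

Answer: 1 1 6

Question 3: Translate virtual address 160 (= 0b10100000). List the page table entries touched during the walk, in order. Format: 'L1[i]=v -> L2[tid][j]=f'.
vaddr = 160 = 0b10100000
Split: l1_idx=2, l2_idx=2, offset=0

Answer: L1[2]=1 -> L2[1][2]=98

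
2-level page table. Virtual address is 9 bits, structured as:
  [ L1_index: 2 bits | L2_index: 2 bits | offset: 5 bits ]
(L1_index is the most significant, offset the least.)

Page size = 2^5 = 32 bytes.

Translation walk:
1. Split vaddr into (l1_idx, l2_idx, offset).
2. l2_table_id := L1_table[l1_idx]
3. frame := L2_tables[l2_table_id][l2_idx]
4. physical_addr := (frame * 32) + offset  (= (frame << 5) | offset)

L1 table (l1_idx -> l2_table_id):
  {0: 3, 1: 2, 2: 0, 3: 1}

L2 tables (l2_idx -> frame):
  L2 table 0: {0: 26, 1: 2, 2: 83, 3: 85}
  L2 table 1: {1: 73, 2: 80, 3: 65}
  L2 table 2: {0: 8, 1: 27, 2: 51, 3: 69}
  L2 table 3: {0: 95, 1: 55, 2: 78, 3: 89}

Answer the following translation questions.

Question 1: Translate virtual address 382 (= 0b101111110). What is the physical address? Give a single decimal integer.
Answer: 2750

Derivation:
vaddr = 382 = 0b101111110
Split: l1_idx=2, l2_idx=3, offset=30
L1[2] = 0
L2[0][3] = 85
paddr = 85 * 32 + 30 = 2750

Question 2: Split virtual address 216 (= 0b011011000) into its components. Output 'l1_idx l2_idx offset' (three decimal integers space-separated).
Answer: 1 2 24

Derivation:
vaddr = 216 = 0b011011000
  top 2 bits -> l1_idx = 1
  next 2 bits -> l2_idx = 2
  bottom 5 bits -> offset = 24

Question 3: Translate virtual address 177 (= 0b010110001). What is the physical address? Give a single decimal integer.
Answer: 881

Derivation:
vaddr = 177 = 0b010110001
Split: l1_idx=1, l2_idx=1, offset=17
L1[1] = 2
L2[2][1] = 27
paddr = 27 * 32 + 17 = 881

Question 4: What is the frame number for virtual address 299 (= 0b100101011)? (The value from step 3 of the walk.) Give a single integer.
Answer: 2

Derivation:
vaddr = 299: l1_idx=2, l2_idx=1
L1[2] = 0; L2[0][1] = 2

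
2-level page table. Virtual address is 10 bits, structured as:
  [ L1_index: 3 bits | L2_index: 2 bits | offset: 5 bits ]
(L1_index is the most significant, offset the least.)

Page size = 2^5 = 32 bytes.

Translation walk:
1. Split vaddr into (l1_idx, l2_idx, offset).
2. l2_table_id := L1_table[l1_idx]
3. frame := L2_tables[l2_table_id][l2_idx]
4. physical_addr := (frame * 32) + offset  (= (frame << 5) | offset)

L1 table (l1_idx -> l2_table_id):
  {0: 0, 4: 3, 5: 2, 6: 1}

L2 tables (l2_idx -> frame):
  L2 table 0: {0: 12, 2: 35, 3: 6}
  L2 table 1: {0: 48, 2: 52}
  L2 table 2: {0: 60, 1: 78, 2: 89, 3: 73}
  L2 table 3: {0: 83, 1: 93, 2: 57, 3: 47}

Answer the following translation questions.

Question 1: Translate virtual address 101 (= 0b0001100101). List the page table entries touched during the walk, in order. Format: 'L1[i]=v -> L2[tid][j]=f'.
vaddr = 101 = 0b0001100101
Split: l1_idx=0, l2_idx=3, offset=5

Answer: L1[0]=0 -> L2[0][3]=6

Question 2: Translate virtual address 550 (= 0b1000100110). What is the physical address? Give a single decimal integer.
Answer: 2982

Derivation:
vaddr = 550 = 0b1000100110
Split: l1_idx=4, l2_idx=1, offset=6
L1[4] = 3
L2[3][1] = 93
paddr = 93 * 32 + 6 = 2982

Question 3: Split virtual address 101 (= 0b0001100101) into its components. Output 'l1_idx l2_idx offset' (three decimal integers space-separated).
vaddr = 101 = 0b0001100101
  top 3 bits -> l1_idx = 0
  next 2 bits -> l2_idx = 3
  bottom 5 bits -> offset = 5

Answer: 0 3 5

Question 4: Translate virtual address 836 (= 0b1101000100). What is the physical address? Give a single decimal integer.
Answer: 1668

Derivation:
vaddr = 836 = 0b1101000100
Split: l1_idx=6, l2_idx=2, offset=4
L1[6] = 1
L2[1][2] = 52
paddr = 52 * 32 + 4 = 1668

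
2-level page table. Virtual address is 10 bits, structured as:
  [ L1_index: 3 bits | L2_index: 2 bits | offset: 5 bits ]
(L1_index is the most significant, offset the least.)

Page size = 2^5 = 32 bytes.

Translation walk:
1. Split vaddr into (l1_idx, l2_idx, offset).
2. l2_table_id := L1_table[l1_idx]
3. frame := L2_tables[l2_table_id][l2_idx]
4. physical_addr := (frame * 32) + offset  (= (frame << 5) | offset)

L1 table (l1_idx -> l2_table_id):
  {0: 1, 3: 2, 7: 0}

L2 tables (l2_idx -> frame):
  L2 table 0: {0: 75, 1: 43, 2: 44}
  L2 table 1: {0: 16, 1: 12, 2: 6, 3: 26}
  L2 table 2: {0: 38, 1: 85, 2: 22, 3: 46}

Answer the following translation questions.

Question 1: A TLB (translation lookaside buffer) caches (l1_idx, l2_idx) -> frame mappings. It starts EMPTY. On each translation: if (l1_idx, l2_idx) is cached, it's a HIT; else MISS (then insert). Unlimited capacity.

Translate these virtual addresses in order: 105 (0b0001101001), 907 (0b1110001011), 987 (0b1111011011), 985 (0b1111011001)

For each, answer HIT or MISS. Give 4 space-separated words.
Answer: MISS MISS MISS HIT

Derivation:
vaddr=105: (0,3) not in TLB -> MISS, insert
vaddr=907: (7,0) not in TLB -> MISS, insert
vaddr=987: (7,2) not in TLB -> MISS, insert
vaddr=985: (7,2) in TLB -> HIT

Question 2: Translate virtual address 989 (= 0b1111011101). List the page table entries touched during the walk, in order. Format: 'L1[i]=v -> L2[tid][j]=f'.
Answer: L1[7]=0 -> L2[0][2]=44

Derivation:
vaddr = 989 = 0b1111011101
Split: l1_idx=7, l2_idx=2, offset=29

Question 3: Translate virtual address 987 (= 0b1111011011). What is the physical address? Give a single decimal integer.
vaddr = 987 = 0b1111011011
Split: l1_idx=7, l2_idx=2, offset=27
L1[7] = 0
L2[0][2] = 44
paddr = 44 * 32 + 27 = 1435

Answer: 1435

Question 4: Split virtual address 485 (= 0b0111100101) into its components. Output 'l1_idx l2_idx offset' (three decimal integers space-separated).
Answer: 3 3 5

Derivation:
vaddr = 485 = 0b0111100101
  top 3 bits -> l1_idx = 3
  next 2 bits -> l2_idx = 3
  bottom 5 bits -> offset = 5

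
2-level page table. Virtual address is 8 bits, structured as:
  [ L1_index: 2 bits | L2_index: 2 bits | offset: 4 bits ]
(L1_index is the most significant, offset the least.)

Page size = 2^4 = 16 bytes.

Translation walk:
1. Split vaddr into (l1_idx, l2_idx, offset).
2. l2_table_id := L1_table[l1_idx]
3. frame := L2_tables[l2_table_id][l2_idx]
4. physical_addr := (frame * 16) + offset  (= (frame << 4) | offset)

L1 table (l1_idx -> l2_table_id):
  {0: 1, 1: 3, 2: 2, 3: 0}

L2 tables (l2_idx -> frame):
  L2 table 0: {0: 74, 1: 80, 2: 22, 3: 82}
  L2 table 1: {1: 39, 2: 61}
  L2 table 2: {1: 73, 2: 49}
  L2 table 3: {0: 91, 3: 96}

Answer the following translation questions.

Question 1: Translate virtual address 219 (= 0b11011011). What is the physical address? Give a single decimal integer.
Answer: 1291

Derivation:
vaddr = 219 = 0b11011011
Split: l1_idx=3, l2_idx=1, offset=11
L1[3] = 0
L2[0][1] = 80
paddr = 80 * 16 + 11 = 1291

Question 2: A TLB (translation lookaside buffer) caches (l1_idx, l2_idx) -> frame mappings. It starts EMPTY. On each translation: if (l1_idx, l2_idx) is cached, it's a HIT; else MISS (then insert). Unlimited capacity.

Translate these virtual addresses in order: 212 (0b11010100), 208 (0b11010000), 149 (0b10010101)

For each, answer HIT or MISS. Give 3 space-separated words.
vaddr=212: (3,1) not in TLB -> MISS, insert
vaddr=208: (3,1) in TLB -> HIT
vaddr=149: (2,1) not in TLB -> MISS, insert

Answer: MISS HIT MISS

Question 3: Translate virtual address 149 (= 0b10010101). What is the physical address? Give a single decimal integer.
vaddr = 149 = 0b10010101
Split: l1_idx=2, l2_idx=1, offset=5
L1[2] = 2
L2[2][1] = 73
paddr = 73 * 16 + 5 = 1173

Answer: 1173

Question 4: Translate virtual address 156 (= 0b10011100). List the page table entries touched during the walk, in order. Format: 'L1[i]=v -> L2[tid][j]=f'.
vaddr = 156 = 0b10011100
Split: l1_idx=2, l2_idx=1, offset=12

Answer: L1[2]=2 -> L2[2][1]=73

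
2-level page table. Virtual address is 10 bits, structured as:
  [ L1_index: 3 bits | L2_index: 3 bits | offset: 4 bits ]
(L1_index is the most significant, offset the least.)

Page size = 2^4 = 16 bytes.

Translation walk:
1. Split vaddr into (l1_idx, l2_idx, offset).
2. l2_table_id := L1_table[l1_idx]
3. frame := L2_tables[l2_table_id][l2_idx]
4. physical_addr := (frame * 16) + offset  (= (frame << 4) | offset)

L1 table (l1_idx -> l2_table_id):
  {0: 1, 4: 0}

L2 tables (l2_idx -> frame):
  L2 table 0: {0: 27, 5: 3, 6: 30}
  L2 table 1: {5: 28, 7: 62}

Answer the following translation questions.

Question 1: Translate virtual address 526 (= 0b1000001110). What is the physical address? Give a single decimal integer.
vaddr = 526 = 0b1000001110
Split: l1_idx=4, l2_idx=0, offset=14
L1[4] = 0
L2[0][0] = 27
paddr = 27 * 16 + 14 = 446

Answer: 446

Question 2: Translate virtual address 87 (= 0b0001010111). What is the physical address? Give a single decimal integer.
vaddr = 87 = 0b0001010111
Split: l1_idx=0, l2_idx=5, offset=7
L1[0] = 1
L2[1][5] = 28
paddr = 28 * 16 + 7 = 455

Answer: 455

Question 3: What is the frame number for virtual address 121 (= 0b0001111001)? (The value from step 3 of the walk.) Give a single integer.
vaddr = 121: l1_idx=0, l2_idx=7
L1[0] = 1; L2[1][7] = 62

Answer: 62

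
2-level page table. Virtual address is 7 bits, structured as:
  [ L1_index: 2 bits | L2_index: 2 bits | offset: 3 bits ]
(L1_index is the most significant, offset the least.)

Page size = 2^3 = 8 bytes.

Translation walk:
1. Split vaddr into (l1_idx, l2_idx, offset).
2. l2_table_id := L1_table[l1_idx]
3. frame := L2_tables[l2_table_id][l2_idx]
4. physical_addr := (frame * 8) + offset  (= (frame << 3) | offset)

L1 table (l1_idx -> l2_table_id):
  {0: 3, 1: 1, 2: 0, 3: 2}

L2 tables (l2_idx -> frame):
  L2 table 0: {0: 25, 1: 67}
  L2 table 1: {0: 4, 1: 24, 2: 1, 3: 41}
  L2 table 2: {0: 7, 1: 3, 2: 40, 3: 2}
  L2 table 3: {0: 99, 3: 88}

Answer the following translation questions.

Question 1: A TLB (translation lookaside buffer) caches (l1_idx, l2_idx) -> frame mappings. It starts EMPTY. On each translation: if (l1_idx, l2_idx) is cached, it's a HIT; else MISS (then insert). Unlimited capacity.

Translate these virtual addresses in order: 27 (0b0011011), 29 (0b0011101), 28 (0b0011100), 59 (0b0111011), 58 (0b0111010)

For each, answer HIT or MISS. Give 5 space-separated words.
vaddr=27: (0,3) not in TLB -> MISS, insert
vaddr=29: (0,3) in TLB -> HIT
vaddr=28: (0,3) in TLB -> HIT
vaddr=59: (1,3) not in TLB -> MISS, insert
vaddr=58: (1,3) in TLB -> HIT

Answer: MISS HIT HIT MISS HIT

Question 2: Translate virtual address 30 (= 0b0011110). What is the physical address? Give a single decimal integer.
vaddr = 30 = 0b0011110
Split: l1_idx=0, l2_idx=3, offset=6
L1[0] = 3
L2[3][3] = 88
paddr = 88 * 8 + 6 = 710

Answer: 710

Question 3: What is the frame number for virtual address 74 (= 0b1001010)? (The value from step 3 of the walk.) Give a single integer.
vaddr = 74: l1_idx=2, l2_idx=1
L1[2] = 0; L2[0][1] = 67

Answer: 67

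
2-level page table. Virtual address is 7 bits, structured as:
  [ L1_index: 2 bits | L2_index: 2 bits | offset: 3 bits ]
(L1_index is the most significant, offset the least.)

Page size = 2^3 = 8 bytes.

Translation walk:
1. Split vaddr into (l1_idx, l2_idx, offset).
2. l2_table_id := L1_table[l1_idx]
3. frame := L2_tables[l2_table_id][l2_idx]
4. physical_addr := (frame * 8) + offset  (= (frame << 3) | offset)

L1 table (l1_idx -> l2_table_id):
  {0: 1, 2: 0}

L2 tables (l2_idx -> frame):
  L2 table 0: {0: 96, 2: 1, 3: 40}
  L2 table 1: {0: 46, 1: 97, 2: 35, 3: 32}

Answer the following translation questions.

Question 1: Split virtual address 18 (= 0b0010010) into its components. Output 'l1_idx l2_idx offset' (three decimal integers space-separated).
vaddr = 18 = 0b0010010
  top 2 bits -> l1_idx = 0
  next 2 bits -> l2_idx = 2
  bottom 3 bits -> offset = 2

Answer: 0 2 2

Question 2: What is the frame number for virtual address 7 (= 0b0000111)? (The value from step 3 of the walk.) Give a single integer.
Answer: 46

Derivation:
vaddr = 7: l1_idx=0, l2_idx=0
L1[0] = 1; L2[1][0] = 46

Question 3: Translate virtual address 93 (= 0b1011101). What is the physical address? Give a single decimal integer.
Answer: 325

Derivation:
vaddr = 93 = 0b1011101
Split: l1_idx=2, l2_idx=3, offset=5
L1[2] = 0
L2[0][3] = 40
paddr = 40 * 8 + 5 = 325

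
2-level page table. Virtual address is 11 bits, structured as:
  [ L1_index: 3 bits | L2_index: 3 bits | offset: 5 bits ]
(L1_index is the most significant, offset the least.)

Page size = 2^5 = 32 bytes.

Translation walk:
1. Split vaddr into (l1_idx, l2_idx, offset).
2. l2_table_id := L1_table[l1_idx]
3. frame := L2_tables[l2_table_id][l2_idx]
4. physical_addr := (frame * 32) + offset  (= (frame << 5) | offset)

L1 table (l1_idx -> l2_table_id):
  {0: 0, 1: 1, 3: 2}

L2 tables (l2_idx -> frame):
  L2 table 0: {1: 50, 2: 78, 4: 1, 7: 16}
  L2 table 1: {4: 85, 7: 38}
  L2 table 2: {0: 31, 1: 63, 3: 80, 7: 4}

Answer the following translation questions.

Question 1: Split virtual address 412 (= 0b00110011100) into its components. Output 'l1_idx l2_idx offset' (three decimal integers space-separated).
vaddr = 412 = 0b00110011100
  top 3 bits -> l1_idx = 1
  next 3 bits -> l2_idx = 4
  bottom 5 bits -> offset = 28

Answer: 1 4 28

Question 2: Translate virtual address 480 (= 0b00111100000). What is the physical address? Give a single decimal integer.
vaddr = 480 = 0b00111100000
Split: l1_idx=1, l2_idx=7, offset=0
L1[1] = 1
L2[1][7] = 38
paddr = 38 * 32 + 0 = 1216

Answer: 1216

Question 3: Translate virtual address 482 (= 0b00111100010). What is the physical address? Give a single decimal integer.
vaddr = 482 = 0b00111100010
Split: l1_idx=1, l2_idx=7, offset=2
L1[1] = 1
L2[1][7] = 38
paddr = 38 * 32 + 2 = 1218

Answer: 1218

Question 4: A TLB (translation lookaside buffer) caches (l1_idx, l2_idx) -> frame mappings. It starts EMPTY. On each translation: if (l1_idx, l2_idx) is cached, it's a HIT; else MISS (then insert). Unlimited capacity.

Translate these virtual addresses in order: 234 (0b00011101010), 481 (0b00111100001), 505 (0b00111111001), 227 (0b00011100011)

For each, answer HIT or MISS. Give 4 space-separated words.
Answer: MISS MISS HIT HIT

Derivation:
vaddr=234: (0,7) not in TLB -> MISS, insert
vaddr=481: (1,7) not in TLB -> MISS, insert
vaddr=505: (1,7) in TLB -> HIT
vaddr=227: (0,7) in TLB -> HIT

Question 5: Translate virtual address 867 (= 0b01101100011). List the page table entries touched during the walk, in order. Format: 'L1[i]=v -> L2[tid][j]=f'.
vaddr = 867 = 0b01101100011
Split: l1_idx=3, l2_idx=3, offset=3

Answer: L1[3]=2 -> L2[2][3]=80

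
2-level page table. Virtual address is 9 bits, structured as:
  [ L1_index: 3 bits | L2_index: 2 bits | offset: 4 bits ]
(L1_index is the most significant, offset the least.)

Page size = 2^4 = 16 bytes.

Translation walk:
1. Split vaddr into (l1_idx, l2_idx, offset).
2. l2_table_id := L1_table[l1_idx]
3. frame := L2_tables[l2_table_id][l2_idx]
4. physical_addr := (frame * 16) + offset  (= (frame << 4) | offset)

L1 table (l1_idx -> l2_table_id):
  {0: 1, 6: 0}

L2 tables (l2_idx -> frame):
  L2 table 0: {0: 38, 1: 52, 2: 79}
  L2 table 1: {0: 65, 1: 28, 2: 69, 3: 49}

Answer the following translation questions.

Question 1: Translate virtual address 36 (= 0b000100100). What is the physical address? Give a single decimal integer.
vaddr = 36 = 0b000100100
Split: l1_idx=0, l2_idx=2, offset=4
L1[0] = 1
L2[1][2] = 69
paddr = 69 * 16 + 4 = 1108

Answer: 1108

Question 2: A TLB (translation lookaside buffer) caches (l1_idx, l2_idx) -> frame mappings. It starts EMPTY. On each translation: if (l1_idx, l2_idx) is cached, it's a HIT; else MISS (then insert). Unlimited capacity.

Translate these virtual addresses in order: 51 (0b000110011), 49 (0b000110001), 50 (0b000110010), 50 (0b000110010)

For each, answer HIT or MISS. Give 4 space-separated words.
Answer: MISS HIT HIT HIT

Derivation:
vaddr=51: (0,3) not in TLB -> MISS, insert
vaddr=49: (0,3) in TLB -> HIT
vaddr=50: (0,3) in TLB -> HIT
vaddr=50: (0,3) in TLB -> HIT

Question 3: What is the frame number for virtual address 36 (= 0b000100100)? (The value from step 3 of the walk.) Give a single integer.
Answer: 69

Derivation:
vaddr = 36: l1_idx=0, l2_idx=2
L1[0] = 1; L2[1][2] = 69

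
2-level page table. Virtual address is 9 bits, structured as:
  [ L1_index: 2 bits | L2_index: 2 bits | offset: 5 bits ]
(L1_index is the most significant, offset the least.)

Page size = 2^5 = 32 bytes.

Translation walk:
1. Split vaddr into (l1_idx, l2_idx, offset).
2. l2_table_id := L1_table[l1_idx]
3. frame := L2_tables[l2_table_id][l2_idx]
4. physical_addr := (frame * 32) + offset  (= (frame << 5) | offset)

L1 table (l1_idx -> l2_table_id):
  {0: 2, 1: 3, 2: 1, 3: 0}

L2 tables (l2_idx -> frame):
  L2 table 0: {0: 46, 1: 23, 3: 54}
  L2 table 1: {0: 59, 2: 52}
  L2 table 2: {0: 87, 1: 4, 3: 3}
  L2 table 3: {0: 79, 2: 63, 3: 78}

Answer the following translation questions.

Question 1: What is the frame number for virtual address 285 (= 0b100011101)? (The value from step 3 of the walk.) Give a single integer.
vaddr = 285: l1_idx=2, l2_idx=0
L1[2] = 1; L2[1][0] = 59

Answer: 59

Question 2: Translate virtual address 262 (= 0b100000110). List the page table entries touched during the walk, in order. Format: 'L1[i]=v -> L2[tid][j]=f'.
Answer: L1[2]=1 -> L2[1][0]=59

Derivation:
vaddr = 262 = 0b100000110
Split: l1_idx=2, l2_idx=0, offset=6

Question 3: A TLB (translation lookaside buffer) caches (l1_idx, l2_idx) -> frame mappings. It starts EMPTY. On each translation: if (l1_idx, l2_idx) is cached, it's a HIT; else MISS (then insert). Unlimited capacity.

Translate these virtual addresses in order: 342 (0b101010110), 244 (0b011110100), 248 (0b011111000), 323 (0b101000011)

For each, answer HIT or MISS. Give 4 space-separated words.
vaddr=342: (2,2) not in TLB -> MISS, insert
vaddr=244: (1,3) not in TLB -> MISS, insert
vaddr=248: (1,3) in TLB -> HIT
vaddr=323: (2,2) in TLB -> HIT

Answer: MISS MISS HIT HIT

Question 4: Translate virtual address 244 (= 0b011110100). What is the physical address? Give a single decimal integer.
Answer: 2516

Derivation:
vaddr = 244 = 0b011110100
Split: l1_idx=1, l2_idx=3, offset=20
L1[1] = 3
L2[3][3] = 78
paddr = 78 * 32 + 20 = 2516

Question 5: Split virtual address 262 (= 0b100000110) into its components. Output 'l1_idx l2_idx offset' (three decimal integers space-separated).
Answer: 2 0 6

Derivation:
vaddr = 262 = 0b100000110
  top 2 bits -> l1_idx = 2
  next 2 bits -> l2_idx = 0
  bottom 5 bits -> offset = 6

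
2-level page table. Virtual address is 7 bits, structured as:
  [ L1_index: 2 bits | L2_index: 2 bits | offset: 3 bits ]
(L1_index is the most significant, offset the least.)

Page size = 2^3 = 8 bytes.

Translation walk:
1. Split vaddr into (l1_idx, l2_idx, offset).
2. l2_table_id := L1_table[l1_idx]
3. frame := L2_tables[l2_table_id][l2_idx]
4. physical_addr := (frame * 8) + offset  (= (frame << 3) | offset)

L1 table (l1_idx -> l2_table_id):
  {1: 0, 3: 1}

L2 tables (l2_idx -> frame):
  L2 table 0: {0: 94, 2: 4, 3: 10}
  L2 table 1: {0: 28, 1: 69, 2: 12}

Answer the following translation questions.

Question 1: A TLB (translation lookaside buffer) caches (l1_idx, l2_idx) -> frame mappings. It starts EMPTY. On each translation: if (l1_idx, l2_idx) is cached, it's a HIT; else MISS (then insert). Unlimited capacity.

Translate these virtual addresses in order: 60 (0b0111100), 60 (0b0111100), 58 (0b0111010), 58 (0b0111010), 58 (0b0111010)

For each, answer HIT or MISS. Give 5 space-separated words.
Answer: MISS HIT HIT HIT HIT

Derivation:
vaddr=60: (1,3) not in TLB -> MISS, insert
vaddr=60: (1,3) in TLB -> HIT
vaddr=58: (1,3) in TLB -> HIT
vaddr=58: (1,3) in TLB -> HIT
vaddr=58: (1,3) in TLB -> HIT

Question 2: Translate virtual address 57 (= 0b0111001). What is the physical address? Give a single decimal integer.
vaddr = 57 = 0b0111001
Split: l1_idx=1, l2_idx=3, offset=1
L1[1] = 0
L2[0][3] = 10
paddr = 10 * 8 + 1 = 81

Answer: 81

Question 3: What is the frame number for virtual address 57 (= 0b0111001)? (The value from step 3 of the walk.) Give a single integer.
vaddr = 57: l1_idx=1, l2_idx=3
L1[1] = 0; L2[0][3] = 10

Answer: 10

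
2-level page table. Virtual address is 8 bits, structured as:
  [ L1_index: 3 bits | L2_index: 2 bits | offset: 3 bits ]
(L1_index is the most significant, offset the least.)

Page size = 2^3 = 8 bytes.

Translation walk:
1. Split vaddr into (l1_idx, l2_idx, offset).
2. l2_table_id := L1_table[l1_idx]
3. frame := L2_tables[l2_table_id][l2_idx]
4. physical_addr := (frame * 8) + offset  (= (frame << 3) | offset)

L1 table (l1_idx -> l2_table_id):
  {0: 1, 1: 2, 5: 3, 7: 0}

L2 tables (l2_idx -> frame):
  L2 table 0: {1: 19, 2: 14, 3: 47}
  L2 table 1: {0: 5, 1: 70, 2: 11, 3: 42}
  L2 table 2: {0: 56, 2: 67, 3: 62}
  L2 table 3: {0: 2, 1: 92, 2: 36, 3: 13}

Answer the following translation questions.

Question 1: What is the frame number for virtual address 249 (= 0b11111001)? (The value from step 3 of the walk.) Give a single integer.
Answer: 47

Derivation:
vaddr = 249: l1_idx=7, l2_idx=3
L1[7] = 0; L2[0][3] = 47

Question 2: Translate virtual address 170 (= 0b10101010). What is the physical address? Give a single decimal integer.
Answer: 738

Derivation:
vaddr = 170 = 0b10101010
Split: l1_idx=5, l2_idx=1, offset=2
L1[5] = 3
L2[3][1] = 92
paddr = 92 * 8 + 2 = 738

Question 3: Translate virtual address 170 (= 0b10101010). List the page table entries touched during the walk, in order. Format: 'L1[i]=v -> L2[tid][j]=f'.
vaddr = 170 = 0b10101010
Split: l1_idx=5, l2_idx=1, offset=2

Answer: L1[5]=3 -> L2[3][1]=92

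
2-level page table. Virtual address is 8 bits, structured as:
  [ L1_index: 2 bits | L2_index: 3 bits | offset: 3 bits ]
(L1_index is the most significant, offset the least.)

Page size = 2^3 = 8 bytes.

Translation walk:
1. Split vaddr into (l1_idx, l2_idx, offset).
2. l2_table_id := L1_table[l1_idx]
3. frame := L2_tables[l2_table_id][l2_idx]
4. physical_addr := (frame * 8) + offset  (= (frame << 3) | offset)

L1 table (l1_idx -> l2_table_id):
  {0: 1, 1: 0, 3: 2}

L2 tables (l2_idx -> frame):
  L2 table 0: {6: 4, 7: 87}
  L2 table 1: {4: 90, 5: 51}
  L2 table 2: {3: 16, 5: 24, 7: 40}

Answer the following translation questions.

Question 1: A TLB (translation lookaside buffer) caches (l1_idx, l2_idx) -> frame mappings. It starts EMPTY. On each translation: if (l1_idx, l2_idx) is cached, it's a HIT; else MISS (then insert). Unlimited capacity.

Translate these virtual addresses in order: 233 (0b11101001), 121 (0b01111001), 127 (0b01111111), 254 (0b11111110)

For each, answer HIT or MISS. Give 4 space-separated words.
Answer: MISS MISS HIT MISS

Derivation:
vaddr=233: (3,5) not in TLB -> MISS, insert
vaddr=121: (1,7) not in TLB -> MISS, insert
vaddr=127: (1,7) in TLB -> HIT
vaddr=254: (3,7) not in TLB -> MISS, insert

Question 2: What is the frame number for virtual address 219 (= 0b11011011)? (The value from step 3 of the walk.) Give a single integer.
Answer: 16

Derivation:
vaddr = 219: l1_idx=3, l2_idx=3
L1[3] = 2; L2[2][3] = 16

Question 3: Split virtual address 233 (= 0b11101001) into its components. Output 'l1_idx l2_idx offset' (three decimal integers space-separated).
vaddr = 233 = 0b11101001
  top 2 bits -> l1_idx = 3
  next 3 bits -> l2_idx = 5
  bottom 3 bits -> offset = 1

Answer: 3 5 1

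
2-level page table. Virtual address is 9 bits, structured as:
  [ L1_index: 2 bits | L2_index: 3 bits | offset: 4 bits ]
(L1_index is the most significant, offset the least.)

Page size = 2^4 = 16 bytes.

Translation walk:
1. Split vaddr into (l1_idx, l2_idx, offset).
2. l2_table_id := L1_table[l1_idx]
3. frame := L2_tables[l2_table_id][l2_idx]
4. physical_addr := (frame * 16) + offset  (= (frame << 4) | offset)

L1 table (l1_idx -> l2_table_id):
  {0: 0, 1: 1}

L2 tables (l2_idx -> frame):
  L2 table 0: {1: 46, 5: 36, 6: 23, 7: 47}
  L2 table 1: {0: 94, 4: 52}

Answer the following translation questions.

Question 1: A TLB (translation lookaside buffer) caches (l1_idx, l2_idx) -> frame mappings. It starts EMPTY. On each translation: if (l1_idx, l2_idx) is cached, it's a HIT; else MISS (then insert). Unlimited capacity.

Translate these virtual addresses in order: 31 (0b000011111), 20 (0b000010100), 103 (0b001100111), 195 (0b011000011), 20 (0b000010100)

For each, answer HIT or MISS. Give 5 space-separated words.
vaddr=31: (0,1) not in TLB -> MISS, insert
vaddr=20: (0,1) in TLB -> HIT
vaddr=103: (0,6) not in TLB -> MISS, insert
vaddr=195: (1,4) not in TLB -> MISS, insert
vaddr=20: (0,1) in TLB -> HIT

Answer: MISS HIT MISS MISS HIT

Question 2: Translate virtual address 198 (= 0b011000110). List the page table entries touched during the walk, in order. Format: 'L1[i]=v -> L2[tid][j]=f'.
vaddr = 198 = 0b011000110
Split: l1_idx=1, l2_idx=4, offset=6

Answer: L1[1]=1 -> L2[1][4]=52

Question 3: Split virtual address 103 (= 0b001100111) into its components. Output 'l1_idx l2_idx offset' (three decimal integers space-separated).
vaddr = 103 = 0b001100111
  top 2 bits -> l1_idx = 0
  next 3 bits -> l2_idx = 6
  bottom 4 bits -> offset = 7

Answer: 0 6 7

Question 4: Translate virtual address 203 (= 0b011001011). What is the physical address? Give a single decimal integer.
vaddr = 203 = 0b011001011
Split: l1_idx=1, l2_idx=4, offset=11
L1[1] = 1
L2[1][4] = 52
paddr = 52 * 16 + 11 = 843

Answer: 843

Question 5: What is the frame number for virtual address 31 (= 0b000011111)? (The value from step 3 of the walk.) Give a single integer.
Answer: 46

Derivation:
vaddr = 31: l1_idx=0, l2_idx=1
L1[0] = 0; L2[0][1] = 46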